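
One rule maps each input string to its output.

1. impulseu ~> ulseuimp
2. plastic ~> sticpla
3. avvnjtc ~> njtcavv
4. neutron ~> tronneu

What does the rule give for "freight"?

The pattern: move the first 3 characters to the end (rotate left by 3).
On "freight" that produces "ightfre".

ightfre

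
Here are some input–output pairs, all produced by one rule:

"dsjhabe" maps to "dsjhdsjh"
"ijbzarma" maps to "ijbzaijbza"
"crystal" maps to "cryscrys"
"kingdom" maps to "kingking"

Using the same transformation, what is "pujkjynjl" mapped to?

pujkjypujkjy

Each output is the input with this applied: delete the last 3 characters, then write the whole string twice.
For "pujkjynjl", step one produces "pujkjy"; step two turns that into "pujkjypujkjy".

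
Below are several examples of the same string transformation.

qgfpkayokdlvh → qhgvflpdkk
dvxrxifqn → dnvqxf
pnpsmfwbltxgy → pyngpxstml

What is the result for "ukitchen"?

unkei

What's happening: take characters alternately from the front and the back (1st, last, 2nd, 2nd-last, ...), then delete the last 3 characters.
"ukitchen" → "unkeihtc" → "unkei".
(Check on "pnpsmfwbltxgy": → "pyngpxstmlfbw" → "pyngpxstml" ✓)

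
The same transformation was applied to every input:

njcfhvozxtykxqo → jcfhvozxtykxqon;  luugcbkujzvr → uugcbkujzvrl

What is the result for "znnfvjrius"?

Each output is the input with this applied: move the first character to the end.
"znnfvjrius" → "nnfvjriusz".

nnfvjriusz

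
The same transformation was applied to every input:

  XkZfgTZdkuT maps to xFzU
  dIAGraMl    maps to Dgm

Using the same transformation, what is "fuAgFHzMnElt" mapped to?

The rule is to keep one character in every 3, starting at position 1 (positions 1st, 4th, 7th, ...), then flip the case of every letter.
For "fuAgFHzMnElt" the result is "FGZe".

FGZe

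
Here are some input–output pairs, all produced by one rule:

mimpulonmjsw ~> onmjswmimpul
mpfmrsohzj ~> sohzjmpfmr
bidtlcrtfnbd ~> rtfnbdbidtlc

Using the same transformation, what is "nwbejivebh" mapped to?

ivebhnwbej

The pattern: swap the front and back halves of the string.
Doing the same to "nwbejivebh": "ivebhnwbej".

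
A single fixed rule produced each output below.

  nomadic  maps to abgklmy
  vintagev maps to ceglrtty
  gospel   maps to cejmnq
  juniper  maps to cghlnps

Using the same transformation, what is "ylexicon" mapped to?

In each case the input is transformed by: shift every letter 2 places backward in the alphabet (wrapping around), then sort the characters into alphabetical order.
"ylexicon" → "wjcvgaml" → "acgjlmvw".

acgjlmvw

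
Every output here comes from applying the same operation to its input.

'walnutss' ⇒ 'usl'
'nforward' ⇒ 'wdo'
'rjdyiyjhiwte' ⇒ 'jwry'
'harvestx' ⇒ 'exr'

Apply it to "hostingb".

ibs

The rule is to swap the front and back halves of the string, then keep one character in every 3, starting at position 1 (positions 1st, 4th, 7th, ...).
"hostingb" → "ingbhost" → "ibs".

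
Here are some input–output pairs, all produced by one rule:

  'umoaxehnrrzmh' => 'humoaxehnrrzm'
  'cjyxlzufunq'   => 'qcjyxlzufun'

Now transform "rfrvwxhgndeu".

The pattern: move the last character to the front.
"rfrvwxhgndeu" → "urfrvwxhgnde".

urfrvwxhgnde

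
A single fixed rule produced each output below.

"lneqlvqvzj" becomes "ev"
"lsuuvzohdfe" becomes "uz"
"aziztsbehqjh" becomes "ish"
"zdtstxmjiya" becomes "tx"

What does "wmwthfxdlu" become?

wf

Rule — keep one character in every 3, starting at position 3 (positions 3rd, 6th, 9th, ...), then delete the last character.
Starting from "wmwthfxdlu": after the first operation, "wfl"; after the second, "wf".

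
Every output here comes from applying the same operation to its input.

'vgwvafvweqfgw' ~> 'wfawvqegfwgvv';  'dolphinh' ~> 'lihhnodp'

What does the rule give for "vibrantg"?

bnagtivr

Each output is the input with this applied: swap each adjacent pair of characters (1↔2, 3↔4, ...), then move the first 3 characters to the end (rotate left by 3).
For "vibrantg", step one produces "ivrbnagt"; step two turns that into "bnagtivr".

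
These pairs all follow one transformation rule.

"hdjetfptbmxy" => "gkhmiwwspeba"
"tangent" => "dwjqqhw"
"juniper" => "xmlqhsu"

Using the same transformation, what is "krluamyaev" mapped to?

unxopddbyh

The rule is to swap each adjacent pair of characters (1↔2, 3↔4, ...), then shift every letter 3 places forward in the alphabet (wrapping around).
Applying both steps to "krluamyaev": "rkulmaayve", then "unxopddbyh".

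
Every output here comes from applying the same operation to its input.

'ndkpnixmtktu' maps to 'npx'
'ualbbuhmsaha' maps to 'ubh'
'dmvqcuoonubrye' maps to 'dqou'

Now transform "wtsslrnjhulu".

Each output is the input with this applied: delete the last 3 characters, then keep one character in every 3, starting at position 1 (positions 1st, 4th, 7th, ...).
On "wtsslrnjhulu": the first step gives "wtsslrnjh", and the second then gives "wsn".

wsn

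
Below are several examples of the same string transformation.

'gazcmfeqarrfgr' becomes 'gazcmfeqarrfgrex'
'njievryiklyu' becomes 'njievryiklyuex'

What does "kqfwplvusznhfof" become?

Each output is the input with this applied: append "ex".
Applying that to "kqfwplvusznhfof" gives "kqfwplvusznhfofex".

kqfwplvusznhfofex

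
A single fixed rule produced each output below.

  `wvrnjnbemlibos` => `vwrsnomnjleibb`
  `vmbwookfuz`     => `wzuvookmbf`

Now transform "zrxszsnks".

Rule — sort the characters into reverse alphabetical order, then swap each adjacent pair of characters (1↔2, 3↔4, ...).
Working it through for "zrxszsnks": intermediate "zzxsssrnk", final "zzsxssnrk".

zzsxssnrk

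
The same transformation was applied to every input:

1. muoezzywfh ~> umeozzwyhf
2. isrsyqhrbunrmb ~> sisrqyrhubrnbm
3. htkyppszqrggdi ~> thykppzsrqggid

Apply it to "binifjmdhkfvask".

Rule — swap each adjacent pair of characters (1↔2, 3↔4, ...).
Doing the same to "binifjmdhkfvask": "ibinjfdmkhvfsak".

ibinjfdmkhvfsak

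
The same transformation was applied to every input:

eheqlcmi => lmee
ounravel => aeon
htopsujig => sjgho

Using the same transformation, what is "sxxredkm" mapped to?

The rule is to keep every other character starting from the first (positions 1st, 3rd, 5th, ...), then move the first 2 characters to the end (rotate left by 2).
On "sxxredkm": the first step gives "sxek", and the second then gives "eksx".

eksx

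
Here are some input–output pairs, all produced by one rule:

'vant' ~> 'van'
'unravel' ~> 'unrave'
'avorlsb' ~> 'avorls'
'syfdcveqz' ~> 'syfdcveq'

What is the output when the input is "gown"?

gow

The pattern: delete the last character.
On "gown" that produces "gow".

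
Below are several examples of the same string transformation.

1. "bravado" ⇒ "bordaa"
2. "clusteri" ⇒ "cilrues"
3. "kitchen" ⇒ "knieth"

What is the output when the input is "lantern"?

lnarne

The pattern: take characters alternately from the front and the back (1st, last, 2nd, 2nd-last, ...), then delete the last character.
Starting from "lantern": after the first operation, "lnarnet"; after the second, "lnarne".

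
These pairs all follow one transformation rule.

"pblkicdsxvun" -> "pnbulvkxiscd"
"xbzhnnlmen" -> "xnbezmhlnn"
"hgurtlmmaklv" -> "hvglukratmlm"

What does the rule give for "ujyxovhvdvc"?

Each output is the input with this applied: take characters alternately from the front and the back (1st, last, 2nd, 2nd-last, ...).
For "ujyxovhvdvc" the result is "ucjvydxvohv".

ucjvydxvohv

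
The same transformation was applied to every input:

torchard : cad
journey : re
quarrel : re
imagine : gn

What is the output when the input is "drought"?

Each output is the input with this applied: delete the first 2 characters, then keep every other character starting from the second (positions 2nd, 4th, 6th, ...).
Working it through for "drought": intermediate "ought", final "uh".

uh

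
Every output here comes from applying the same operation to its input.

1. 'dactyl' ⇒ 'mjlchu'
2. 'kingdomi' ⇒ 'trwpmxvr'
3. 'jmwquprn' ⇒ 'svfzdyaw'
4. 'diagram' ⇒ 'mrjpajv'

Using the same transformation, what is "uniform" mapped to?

dwroxav

The transformation: shift every letter 9 places forward in the alphabet (wrapping around).
So "uniform" becomes "dwroxav".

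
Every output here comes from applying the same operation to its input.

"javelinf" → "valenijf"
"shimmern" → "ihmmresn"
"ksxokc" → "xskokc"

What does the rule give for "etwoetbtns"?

Looking at the pairs, the operation is to move the first character to the end, then swap each adjacent pair of characters (1↔2, 3↔4, ...).
For "etwoetbtns", step one produces "twoetbtnse"; step two turns that into "wteobtntes".

wteobtntes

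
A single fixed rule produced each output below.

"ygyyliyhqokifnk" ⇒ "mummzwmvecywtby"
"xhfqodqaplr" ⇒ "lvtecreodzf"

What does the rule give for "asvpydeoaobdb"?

ogjdmrscocprp

In each case the input is transformed by: shift every letter 12 places backward in the alphabet (wrapping around).
For "asvpydeoaobdb" the result is "ogjdmrscocprp".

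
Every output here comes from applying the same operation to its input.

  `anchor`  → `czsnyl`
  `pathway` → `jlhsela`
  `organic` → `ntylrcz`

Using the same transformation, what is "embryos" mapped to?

dzjcmxp

Each output is the input with this applied: reverse the string, then shift every letter 11 places forward in the alphabet (wrapping around).
Doing the same to "embryos": "dzjcmxp".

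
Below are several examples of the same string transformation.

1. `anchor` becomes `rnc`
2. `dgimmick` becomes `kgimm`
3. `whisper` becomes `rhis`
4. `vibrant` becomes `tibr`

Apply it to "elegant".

Rule — swap the first and last characters, then delete the last 3 characters.
So "elegant" becomes "tleg".
(Check on "anchor": → "rnchoa" → "rnc" ✓)

tleg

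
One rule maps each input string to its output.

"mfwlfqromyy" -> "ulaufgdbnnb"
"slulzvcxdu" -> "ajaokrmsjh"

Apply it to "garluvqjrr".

In each case the input is transformed by: shift every letter 11 places backward in the alphabet (wrapping around), then move the first character to the end.
For "garluvqjrr" the result is "pgajkfyggv".

pgajkfyggv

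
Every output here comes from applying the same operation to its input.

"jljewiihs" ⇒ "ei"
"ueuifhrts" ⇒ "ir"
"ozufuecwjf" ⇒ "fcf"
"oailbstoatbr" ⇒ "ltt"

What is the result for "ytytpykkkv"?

tkv

The rule is to delete the first 2 characters, then keep one character in every 3, starting at position 2 (positions 2nd, 5th, 8th, ...).
On "ytytpykkkv" that produces "tkv".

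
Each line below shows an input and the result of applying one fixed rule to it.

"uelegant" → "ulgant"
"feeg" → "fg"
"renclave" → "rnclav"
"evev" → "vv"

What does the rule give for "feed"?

In each case the input is transformed by: remove every "e".
For "feed" the result is "fd".

fd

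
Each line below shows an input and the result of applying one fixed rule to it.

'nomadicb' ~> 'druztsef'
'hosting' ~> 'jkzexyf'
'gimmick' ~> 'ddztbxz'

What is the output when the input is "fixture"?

The pattern: shift every letter 9 places backward in the alphabet (wrapping around), then move the first 2 characters to the end (rotate left by 2).
On "fixture": the first step gives "wzokliv", and the second then gives "oklivwz".

oklivwz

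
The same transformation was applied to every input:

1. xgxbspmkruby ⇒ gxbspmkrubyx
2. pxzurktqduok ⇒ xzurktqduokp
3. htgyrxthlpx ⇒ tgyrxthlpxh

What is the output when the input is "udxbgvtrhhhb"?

The transformation: move the first character to the end.
Applying that to "udxbgvtrhhhb" gives "dxbgvtrhhhbu".

dxbgvtrhhhbu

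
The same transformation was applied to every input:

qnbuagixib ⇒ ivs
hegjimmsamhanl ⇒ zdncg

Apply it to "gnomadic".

ivx

Looking at the pairs, the operation is to keep one character in every 3, starting at position 2 (positions 2nd, 5th, 8th, ...), then shift every letter 5 places backward in the alphabet (wrapping around).
"gnomadic" → "ivx".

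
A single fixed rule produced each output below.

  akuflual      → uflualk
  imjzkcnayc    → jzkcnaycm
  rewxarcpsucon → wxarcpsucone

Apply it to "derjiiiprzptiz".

rjiiiprzptize

What's happening: delete the first character, then move the first character to the end.
On "derjiiiprzptiz": the first step gives "erjiiiprzptiz", and the second then gives "rjiiiprzptize".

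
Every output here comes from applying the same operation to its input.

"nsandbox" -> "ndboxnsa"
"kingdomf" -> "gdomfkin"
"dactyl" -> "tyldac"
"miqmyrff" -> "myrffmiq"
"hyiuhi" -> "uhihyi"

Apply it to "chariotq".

What's happening: move the first 3 characters to the end (rotate left by 3).
"chariotq" → "riotqcha".

riotqcha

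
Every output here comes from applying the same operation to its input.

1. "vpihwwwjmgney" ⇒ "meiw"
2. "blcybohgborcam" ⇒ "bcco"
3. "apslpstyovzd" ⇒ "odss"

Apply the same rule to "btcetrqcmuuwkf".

What's happening: keep one character in every 3, starting at position 3 (positions 3rd, 6th, 9th, ...), then move the last 2 characters to the front (rotate right by 2).
"btcetrqcmuuwkf" → "crmw" → "mwcr".

mwcr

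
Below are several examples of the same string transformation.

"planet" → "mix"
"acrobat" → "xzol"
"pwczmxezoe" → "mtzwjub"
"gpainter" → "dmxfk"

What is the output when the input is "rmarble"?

The rule is to shift every letter 3 places backward in the alphabet (wrapping around), then delete the last 3 characters.
For "rmarble" the result is "ojxo".
(Check on "planet": → "mixkbq" → "mix" ✓)

ojxo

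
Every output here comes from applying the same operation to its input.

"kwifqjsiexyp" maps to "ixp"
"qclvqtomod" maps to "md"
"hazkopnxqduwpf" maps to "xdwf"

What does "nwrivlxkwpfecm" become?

What's happening: keep every other character starting from the second (positions 2nd, 4th, 6th, ...), then delete the first 3 characters.
"nwrivlxkwpfecm" → "wilkpem" → "kpem".

kpem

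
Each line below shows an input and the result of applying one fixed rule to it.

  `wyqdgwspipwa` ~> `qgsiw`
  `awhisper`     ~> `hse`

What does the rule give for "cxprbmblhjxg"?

pbbhx

What's happening: delete the first 2 characters, then keep every other character starting from the first (positions 1st, 3rd, 5th, ...).
On "cxprbmblhjxg": the first step gives "prbmblhjxg", and the second then gives "pbbhx".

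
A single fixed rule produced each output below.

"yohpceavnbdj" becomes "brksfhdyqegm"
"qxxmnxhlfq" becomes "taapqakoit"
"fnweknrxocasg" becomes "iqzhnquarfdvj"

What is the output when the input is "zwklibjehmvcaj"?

cznolemhkpyfdm

What's happening: shift every letter 3 places forward in the alphabet (wrapping around).
"zwklibjehmvcaj" → "cznolemhkpyfdm".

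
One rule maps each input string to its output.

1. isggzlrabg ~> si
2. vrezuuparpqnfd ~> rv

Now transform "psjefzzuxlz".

sp

In each case the input is transformed by: swap each adjacent pair of characters (1↔2, 3↔4, ...), then keep only the first 2 characters.
"psjefzzuxlz" → "spejzfuzlxz" → "sp".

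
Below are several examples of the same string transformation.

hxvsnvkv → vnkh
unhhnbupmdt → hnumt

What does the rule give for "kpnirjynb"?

What's happening: move the first character to the end, then keep every other character starting from the second (positions 2nd, 4th, 6th, ...).
Starting from "kpnirjynb": after the first operation, "pnirjynbk"; after the second, "nryb".
(Check on "hxvsnvkv": → "xvsnvkvh" → "vnkh" ✓)

nryb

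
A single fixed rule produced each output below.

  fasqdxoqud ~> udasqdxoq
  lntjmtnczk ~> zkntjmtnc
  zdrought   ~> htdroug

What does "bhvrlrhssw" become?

The rule is to delete the first character, then move the last 2 characters to the front (rotate right by 2).
"bhvrlrhssw" → "hvrlrhssw" → "swhvrlrhs".

swhvrlrhs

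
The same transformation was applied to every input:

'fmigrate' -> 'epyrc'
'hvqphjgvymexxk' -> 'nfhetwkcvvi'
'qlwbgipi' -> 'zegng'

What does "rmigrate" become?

epyrc

The transformation: delete the first 3 characters, then shift every letter 2 places backward in the alphabet (wrapping around).
"rmigrate" → "grate" → "epyrc".
(Check on "fmigrate": → "grate" → "epyrc" ✓)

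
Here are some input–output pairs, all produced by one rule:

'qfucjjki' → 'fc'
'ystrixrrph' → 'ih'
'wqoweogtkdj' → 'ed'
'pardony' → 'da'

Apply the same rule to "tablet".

ba

What's happening: sort the characters into reverse alphabetical order, then keep only the last 2 characters.
For "tablet", step one produces "ttleba"; step two turns that into "ba".
(Check on "qfucjjki": → "uqkjjifc" → "fc" ✓)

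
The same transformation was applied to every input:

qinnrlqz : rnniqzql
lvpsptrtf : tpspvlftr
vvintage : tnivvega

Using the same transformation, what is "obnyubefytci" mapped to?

The rule is to reverse the string, then move the first 3 characters to the end (rotate left by 3).
Doing the same to "obnyubefytci": "yfebuynboict".

yfebuynboict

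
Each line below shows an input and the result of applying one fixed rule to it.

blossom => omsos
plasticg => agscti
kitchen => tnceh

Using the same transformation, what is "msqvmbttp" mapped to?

qpvtmtb

In each case the input is transformed by: delete the first 2 characters, then take characters alternately from the front and the back (1st, last, 2nd, 2nd-last, ...).
Starting from "msqvmbttp": after the first operation, "qvmbttp"; after the second, "qpvtmtb".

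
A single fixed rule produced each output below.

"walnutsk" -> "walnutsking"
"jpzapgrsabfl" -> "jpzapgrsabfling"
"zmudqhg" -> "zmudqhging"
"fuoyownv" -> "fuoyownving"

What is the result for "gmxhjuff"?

Looking at the pairs, the operation is to append "ing".
Doing the same to "gmxhjuff": "gmxhjuffing".

gmxhjuffing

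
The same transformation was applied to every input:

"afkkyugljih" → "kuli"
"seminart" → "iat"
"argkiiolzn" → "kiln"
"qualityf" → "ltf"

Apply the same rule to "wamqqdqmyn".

qdmn

The pattern: delete the first 3 characters, then keep every other character starting from the first (positions 1st, 3rd, 5th, ...).
Working it through for "wamqqdqmyn": intermediate "qqdqmyn", final "qdmn".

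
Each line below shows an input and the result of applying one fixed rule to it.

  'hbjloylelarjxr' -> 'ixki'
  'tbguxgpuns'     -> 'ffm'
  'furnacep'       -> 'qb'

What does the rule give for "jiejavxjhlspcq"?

dugo

Looking at the pairs, the operation is to shift every letter 1 place backward in the alphabet (wrapping around), then keep one character in every 3, starting at position 3 (positions 3rd, 6th, 9th, ...).
On "jiejavxjhlspcq": the first step gives "ihdizuwigkrobp", and the second then gives "dugo".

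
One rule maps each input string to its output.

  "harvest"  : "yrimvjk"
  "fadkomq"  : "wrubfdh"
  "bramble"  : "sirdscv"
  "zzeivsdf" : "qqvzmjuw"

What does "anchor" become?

Each output is the input with this applied: shift every letter 9 places backward in the alphabet (wrapping around).
For "anchor" the result is "retyfi".

retyfi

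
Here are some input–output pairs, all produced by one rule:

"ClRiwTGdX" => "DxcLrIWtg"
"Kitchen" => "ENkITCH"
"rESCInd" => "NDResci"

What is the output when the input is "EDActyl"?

YLedaCT

The pattern: move the last 2 characters to the front (rotate right by 2), then flip the case of every letter.
Starting from "EDActyl": after the first operation, "ylEDAct"; after the second, "YLedaCT".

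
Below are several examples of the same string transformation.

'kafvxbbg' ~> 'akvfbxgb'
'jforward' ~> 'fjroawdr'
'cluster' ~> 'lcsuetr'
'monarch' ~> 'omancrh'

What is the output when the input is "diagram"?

In each case the input is transformed by: swap each adjacent pair of characters (1↔2, 3↔4, ...).
Doing the same to "diagram": "idgaarm".

idgaarm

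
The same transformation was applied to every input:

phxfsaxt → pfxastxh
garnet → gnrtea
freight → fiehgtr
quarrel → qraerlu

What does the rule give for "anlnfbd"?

The transformation: swap each adjacent pair of characters (1↔2, 3↔4, ...), then move the first character to the end.
Working it through for "anlnfbd": intermediate "nanlbfd", final "anlbfdn".

anlbfdn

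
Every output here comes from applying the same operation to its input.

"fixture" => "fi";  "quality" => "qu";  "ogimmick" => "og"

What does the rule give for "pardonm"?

The transformation: keep only the first 2 characters.
Applying that to "pardonm" gives "pa".

pa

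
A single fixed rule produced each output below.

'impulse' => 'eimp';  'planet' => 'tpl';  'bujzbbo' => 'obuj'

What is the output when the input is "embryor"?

remb

In each case the input is transformed by: move the last character to the front, then delete the last 3 characters.
Starting from "embryor": after the first operation, "rembryo"; after the second, "remb".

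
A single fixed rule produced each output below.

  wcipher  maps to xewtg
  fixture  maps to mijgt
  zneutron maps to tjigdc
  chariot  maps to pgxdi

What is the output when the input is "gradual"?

psjpa

Rule — shift every letter 11 places backward in the alphabet (wrapping around), then delete the first 2 characters.
Applying both steps to "gradual": "vgpsjpa", then "psjpa".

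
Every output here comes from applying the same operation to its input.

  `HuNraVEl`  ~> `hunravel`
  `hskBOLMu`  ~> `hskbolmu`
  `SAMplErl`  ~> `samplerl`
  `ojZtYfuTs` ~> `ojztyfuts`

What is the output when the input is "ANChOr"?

anchor

Each output is the input with this applied: convert every letter to lowercase.
Applying that to "ANChOr" gives "anchor".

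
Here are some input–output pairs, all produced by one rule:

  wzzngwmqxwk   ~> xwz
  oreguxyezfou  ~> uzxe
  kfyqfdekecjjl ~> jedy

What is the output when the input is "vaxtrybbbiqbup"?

bbyx

Rule — keep one character in every 3, starting at position 3 (positions 3rd, 6th, 9th, ...), then reverse the string.
Doing the same to "vaxtrybbbiqbup": "bbyx".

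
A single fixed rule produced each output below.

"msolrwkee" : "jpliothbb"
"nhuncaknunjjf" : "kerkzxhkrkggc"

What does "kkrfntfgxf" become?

Rule — shift every letter 3 places backward in the alphabet (wrapping around).
Doing the same to "kkrfntfgxf": "hhockqcduc".

hhockqcduc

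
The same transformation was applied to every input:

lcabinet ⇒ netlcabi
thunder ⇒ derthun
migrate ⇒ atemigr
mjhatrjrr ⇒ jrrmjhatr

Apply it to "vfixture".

urevfixt

The transformation: move the last 3 characters to the front (rotate right by 3).
Doing the same to "vfixture": "urevfixt".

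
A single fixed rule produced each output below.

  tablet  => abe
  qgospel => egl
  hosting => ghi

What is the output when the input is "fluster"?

What's happening: sort the characters into alphabetical order, then keep only the first 3 characters.
On "fluster" that produces "efl".

efl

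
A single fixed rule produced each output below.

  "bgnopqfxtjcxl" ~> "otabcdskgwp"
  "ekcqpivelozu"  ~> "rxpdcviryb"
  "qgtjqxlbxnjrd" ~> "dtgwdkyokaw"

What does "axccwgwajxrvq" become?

nkppjtjnwke

Looking at the pairs, the operation is to shift every letter 13 places forward in the alphabet (wrapping around) — i.e. ROT13, then delete the last 2 characters.
For "axccwgwajxrvq", step one produces "nkppjtjnwkeid"; step two turns that into "nkppjtjnwke".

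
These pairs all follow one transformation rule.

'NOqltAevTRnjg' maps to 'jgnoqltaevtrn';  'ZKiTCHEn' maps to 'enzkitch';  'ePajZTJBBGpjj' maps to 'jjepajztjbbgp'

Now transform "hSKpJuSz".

szhskpju

The pattern: move the last 2 characters to the front (rotate right by 2), then convert every letter to lowercase.
So "hSKpJuSz" becomes "szhskpju".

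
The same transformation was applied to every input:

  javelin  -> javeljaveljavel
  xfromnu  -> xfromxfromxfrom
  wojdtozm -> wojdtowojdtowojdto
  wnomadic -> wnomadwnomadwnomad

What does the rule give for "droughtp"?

droughdroughdrough

The rule is to delete the last 2 characters, then write the whole string 3 times in a row.
Applying both steps to "droughtp": "drough", then "droughdroughdrough".
(Check on "wnomadic": → "wnomad" → "wnomadwnomadwnomad" ✓)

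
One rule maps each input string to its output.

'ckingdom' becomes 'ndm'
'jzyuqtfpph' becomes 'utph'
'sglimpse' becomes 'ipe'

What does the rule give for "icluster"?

What's happening: keep every other character starting from the second (positions 2nd, 4th, 6th, ...), then delete the first character.
Starting from "icluster": after the first operation, "cutr"; after the second, "utr".

utr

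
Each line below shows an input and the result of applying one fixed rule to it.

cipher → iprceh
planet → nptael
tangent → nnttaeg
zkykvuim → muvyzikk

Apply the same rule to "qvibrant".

nqrtvabi

Rule — sort the characters into alphabetical order, then move the first 3 characters to the end (rotate left by 3).
On "qvibrant": the first step gives "abinqrtv", and the second then gives "nqrtvabi".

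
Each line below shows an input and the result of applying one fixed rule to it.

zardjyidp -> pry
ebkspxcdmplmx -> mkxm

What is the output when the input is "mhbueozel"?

Each output is the input with this applied: keep one character in every 3, starting at position 3 (positions 3rd, 6th, 9th, ...), then move the last character to the front.
Applying both steps to "mhbueozel": "bol", then "lbo".
(Check on "zardjyidp": → "ryp" → "pry" ✓)

lbo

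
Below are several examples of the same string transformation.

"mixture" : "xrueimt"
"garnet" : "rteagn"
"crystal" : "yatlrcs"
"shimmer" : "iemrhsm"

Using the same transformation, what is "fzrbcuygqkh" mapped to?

What's happening: swap each adjacent pair of characters (1↔2, 3↔4, ...), then move the first 3 characters to the end (rotate left by 3).
On "fzrbcuygqkh": the first step gives "zfbrucgykqh", and the second then gives "rucgykqhzfb".

rucgykqhzfb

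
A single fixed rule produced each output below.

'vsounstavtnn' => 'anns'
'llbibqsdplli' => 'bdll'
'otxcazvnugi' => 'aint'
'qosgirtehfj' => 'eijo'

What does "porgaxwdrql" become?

In each case the input is transformed by: keep one character in every 3, starting at position 2 (positions 2nd, 5th, 8th, ...), then sort the characters into alphabetical order.
On "porgaxwdrql" that produces "adlo".

adlo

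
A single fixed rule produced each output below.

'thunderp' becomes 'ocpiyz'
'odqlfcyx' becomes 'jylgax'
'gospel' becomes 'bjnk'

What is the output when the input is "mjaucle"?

hevpx

The rule is to shift every letter 5 places backward in the alphabet (wrapping around), then delete the last 2 characters.
Working it through for "mjaucle": intermediate "hevpxgz", final "hevpx".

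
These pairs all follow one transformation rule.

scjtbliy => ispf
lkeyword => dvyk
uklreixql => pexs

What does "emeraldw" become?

Each output is the input with this applied: shift every letter 7 places forward in the alphabet (wrapping around), then keep only the last 4 characters.
For "emeraldw", step one produces "ltlyhskd"; step two turns that into "hskd".

hskd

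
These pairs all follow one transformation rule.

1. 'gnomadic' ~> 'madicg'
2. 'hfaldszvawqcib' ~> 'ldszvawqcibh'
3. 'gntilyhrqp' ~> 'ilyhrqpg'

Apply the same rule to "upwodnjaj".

odnjaju

Each output is the input with this applied: move the first 3 characters to the end (rotate left by 3), then delete the last 2 characters.
For "upwodnjaj", step one produces "odnjajupw"; step two turns that into "odnjaju".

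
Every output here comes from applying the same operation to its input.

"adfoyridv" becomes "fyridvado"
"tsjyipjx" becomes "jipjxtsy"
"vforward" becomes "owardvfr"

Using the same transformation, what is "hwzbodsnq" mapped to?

Each output is the input with this applied: move the first 3 characters to the end (rotate left by 3), then swap the first and last characters.
"hwzbodsnq" → "bodsnqhwz" → "zodsnqhwb".

zodsnqhwb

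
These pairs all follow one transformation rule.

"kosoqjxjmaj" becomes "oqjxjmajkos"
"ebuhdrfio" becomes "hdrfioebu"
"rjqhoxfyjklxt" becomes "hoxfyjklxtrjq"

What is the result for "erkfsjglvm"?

fsjglvmerk

Each output is the input with this applied: move the first 3 characters to the end (rotate left by 3).
Applying that to "erkfsjglvm" gives "fsjglvmerk".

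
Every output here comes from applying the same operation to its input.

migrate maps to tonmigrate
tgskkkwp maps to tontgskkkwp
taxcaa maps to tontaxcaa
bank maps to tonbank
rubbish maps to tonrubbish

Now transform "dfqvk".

tondfqvk

The rule is to prepend "ton".
So "dfqvk" becomes "tondfqvk".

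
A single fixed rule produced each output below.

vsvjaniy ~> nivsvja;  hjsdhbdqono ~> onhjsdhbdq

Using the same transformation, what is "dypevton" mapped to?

In each case the input is transformed by: delete the last character, then move the last 2 characters to the front (rotate right by 2).
Working it through for "dypevton": intermediate "dypevto", final "todypev".

todypev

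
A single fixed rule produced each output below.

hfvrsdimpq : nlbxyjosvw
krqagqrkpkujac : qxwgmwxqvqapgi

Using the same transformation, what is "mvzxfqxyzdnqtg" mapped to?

sbfdlwdefjtwzm

Rule — shift every letter 6 places forward in the alphabet (wrapping around).
Applying that to "mvzxfqxyzdnqtg" gives "sbfdlwdefjtwzm".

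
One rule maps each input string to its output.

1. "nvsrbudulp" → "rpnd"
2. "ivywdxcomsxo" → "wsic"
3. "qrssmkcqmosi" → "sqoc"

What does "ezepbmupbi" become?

upie

What's happening: keep one character in every 3, starting at position 1 (positions 1st, 4th, 7th, ...), then sort the characters into reverse alphabetical order.
"ezepbmupbi" → "upie".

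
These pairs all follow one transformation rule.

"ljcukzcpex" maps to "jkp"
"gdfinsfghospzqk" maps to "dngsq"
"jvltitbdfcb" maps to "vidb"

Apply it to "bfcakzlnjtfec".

fknf

What's happening: keep one character in every 3, starting at position 2 (positions 2nd, 5th, 8th, ...).
So "bfcakzlnjtfec" becomes "fknf".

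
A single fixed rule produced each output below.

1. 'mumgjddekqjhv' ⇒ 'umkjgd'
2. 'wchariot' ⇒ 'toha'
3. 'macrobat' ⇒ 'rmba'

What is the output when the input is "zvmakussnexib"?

Looking at the pairs, the operation is to sort the characters into reverse alphabetical order, then keep every other character starting from the second (positions 2nd, 4th, 6th, ...).
Doing the same to "zvmakussnexib": "xusmib".
(Check on "mumgjddekqjhv": → "vuqmmkjjhgedd" → "umkjgd" ✓)

xusmib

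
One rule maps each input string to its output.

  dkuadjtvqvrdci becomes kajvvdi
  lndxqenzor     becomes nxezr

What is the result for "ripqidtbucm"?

The transformation: keep every other character starting from the second (positions 2nd, 4th, 6th, ...).
For "ripqidtbucm" the result is "iqdbc".

iqdbc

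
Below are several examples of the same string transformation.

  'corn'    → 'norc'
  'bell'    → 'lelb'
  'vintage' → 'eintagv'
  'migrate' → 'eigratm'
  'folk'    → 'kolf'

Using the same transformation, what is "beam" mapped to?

The transformation: swap the first and last characters.
Doing the same to "beam": "meab".

meab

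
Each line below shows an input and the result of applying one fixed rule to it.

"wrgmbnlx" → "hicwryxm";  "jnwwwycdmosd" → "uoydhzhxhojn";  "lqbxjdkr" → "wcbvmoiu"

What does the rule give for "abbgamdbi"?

ltmmmorxl

Looking at the pairs, the operation is to take characters alternately from the front and the back (1st, last, 2nd, 2nd-last, ...), then shift every letter 11 places forward in the alphabet (wrapping around).
Applying that to "abbgamdbi" gives "ltmmmorxl".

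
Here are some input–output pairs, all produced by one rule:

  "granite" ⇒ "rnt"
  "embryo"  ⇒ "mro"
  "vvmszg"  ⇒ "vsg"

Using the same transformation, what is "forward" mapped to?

owr

The pattern: keep every other character starting from the second (positions 2nd, 4th, 6th, ...).
"forward" → "owr".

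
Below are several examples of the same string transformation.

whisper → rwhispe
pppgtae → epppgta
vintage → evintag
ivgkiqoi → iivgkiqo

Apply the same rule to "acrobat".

tacroba

Rule — move the last character to the front.
So "acrobat" becomes "tacroba".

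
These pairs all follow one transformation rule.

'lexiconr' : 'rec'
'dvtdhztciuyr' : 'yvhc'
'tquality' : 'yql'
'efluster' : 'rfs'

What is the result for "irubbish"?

Each output is the input with this applied: keep one character in every 3, starting at position 2 (positions 2nd, 5th, 8th, ...), then move the last character to the front.
For "irubbish", step one produces "rbh"; step two turns that into "hrb".

hrb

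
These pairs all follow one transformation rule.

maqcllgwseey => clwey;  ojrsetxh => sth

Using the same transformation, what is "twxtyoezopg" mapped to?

tozp

The transformation: delete the first 2 characters, then keep every other character starting from the second (positions 2nd, 4th, 6th, ...).
For "twxtyoezopg", step one produces "xtyoezopg"; step two turns that into "tozp".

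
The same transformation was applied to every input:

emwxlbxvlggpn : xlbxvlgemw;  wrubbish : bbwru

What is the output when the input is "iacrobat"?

roiac

Rule — delete the last 3 characters, then move the first 3 characters to the end (rotate left by 3).
"iacrobat" → "roiac".
(Check on "wrubbish": → "wrubb" → "bbwru" ✓)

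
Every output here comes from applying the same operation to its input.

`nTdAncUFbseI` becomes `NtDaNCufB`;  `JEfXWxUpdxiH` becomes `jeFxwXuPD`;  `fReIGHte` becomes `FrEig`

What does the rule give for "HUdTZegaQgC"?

The rule is to delete the last 3 characters, then flip the case of every letter.
"HUdTZegaQgC" → "HUdTZega" → "huDtzEGA".

huDtzEGA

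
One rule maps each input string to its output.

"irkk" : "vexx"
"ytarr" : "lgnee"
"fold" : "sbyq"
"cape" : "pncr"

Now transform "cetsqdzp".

Each output is the input with this applied: shift every letter 13 places forward in the alphabet (wrapping around) — i.e. ROT13.
Applying that to "cetsqdzp" gives "prgfdqmc".

prgfdqmc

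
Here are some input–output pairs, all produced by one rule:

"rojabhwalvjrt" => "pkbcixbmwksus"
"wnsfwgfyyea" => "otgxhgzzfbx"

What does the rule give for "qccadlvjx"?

Rule — move the first character to the end, then shift every letter 1 place forward in the alphabet (wrapping around).
On "qccadlvjx" that produces "ddbemwkyr".

ddbemwkyr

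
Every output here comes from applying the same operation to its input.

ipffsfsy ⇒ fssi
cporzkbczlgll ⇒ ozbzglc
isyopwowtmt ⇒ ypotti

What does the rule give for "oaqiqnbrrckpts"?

qqbrkto

The rule is to keep every other character starting from the first (positions 1st, 3rd, 5th, ...), then move the first character to the end.
Working it through for "oaqiqnbrrckpts": intermediate "oqqbrkt", final "qqbrkto".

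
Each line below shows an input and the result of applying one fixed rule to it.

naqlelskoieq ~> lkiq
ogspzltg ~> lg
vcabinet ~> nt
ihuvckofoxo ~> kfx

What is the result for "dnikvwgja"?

What's happening: keep every other character starting from the second (positions 2nd, 4th, 6th, ...), then delete the first 2 characters.
Starting from "dnikvwgja": after the first operation, "nkwj"; after the second, "wj".

wj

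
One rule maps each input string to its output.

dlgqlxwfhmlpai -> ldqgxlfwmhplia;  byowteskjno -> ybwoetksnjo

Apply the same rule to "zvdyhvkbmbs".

vzydvhbkbms

Looking at the pairs, the operation is to swap each adjacent pair of characters (1↔2, 3↔4, ...).
Doing the same to "zvdyhvkbmbs": "vzydvhbkbms".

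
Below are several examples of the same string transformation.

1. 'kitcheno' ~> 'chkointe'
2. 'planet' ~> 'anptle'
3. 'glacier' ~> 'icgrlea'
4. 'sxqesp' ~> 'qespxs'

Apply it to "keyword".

owkdery

Each output is the input with this applied: take characters alternately from the front and the back (1st, last, 2nd, 2nd-last, ...), then move the last 2 characters to the front (rotate right by 2).
Starting from "keyword": after the first operation, "kderyow"; after the second, "owkdery".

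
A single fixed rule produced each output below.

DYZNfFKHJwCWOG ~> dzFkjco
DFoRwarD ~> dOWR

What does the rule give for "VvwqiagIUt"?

What's happening: keep every other character starting from the first (positions 1st, 3rd, 5th, ...), then flip the case of every letter.
Starting from "VvwqiagIUt": after the first operation, "VwigU"; after the second, "vWIGu".
(Check on "DFoRwarD": → "Dowr" → "dOWR" ✓)

vWIGu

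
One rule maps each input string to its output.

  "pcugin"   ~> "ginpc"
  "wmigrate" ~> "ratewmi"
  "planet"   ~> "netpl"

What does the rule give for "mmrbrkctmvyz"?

ctmvyzmmrbr

Each output is the input with this applied: swap the front and back halves of the string, then delete the last character.
On "mmrbrkctmvyz" that produces "ctmvyzmmrbr".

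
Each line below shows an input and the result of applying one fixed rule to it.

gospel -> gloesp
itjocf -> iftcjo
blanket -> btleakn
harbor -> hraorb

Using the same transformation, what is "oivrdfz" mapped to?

Looking at the pairs, the operation is to take characters alternately from the front and the back (1st, last, 2nd, 2nd-last, ...).
On "oivrdfz" that produces "ozifvdr".

ozifvdr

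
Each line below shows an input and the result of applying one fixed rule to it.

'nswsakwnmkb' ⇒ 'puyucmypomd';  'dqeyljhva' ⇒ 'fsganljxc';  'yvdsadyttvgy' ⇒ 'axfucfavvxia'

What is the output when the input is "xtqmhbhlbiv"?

zvsojdjndkx

The rule is to shift every letter 2 places forward in the alphabet (wrapping around).
So "xtqmhbhlbiv" becomes "zvsojdjndkx".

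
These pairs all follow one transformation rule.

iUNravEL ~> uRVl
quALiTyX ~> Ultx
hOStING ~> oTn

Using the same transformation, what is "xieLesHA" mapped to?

IlSa

Rule — keep every other character starting from the second (positions 2nd, 4th, 6th, ...), then flip the case of every letter.
"xieLesHA" → "iLsA" → "IlSa".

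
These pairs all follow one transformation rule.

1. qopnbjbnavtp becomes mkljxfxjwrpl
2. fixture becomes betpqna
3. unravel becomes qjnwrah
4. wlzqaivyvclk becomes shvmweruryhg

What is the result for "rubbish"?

Each output is the input with this applied: shift every letter 4 places backward in the alphabet (wrapping around).
"rubbish" → "nqxxeod".

nqxxeod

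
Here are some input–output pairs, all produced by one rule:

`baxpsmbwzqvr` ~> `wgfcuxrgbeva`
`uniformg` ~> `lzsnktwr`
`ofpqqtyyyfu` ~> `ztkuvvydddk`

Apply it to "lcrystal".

qqhwdxyf

In each case the input is transformed by: move the last character to the front, then shift every letter 5 places forward in the alphabet (wrapping around).
For "lcrystal" the result is "qqhwdxyf".
(Check on "ofpqqtyyyfu": → "uofpqqtyyyf" → "ztkuvvydddk" ✓)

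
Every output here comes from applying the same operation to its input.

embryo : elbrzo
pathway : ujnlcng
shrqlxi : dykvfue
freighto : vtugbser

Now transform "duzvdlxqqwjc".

iqykddjwpqhm

Rule — shift every letter 13 places forward in the alphabet (wrapping around) — i.e. ROT13, then move the first 3 characters to the end (rotate left by 3).
"duzvdlxqqwjc" → "qhmiqykddjwp" → "iqykddjwpqhm".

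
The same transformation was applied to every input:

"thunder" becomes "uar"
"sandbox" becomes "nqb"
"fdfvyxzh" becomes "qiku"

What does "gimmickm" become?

What's happening: shift every letter 13 places forward in the alphabet (wrapping around) — i.e. ROT13, then keep every other character starting from the second (positions 2nd, 4th, 6th, ...).
Working it through for "gimmickm": intermediate "tvzzvpxz", final "vzpz".

vzpz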